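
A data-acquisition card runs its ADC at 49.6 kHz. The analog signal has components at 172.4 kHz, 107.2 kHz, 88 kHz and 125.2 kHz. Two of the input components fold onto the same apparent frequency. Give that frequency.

fs/2 = 24.8 kHz.
172.4 kHz mod fs = 23.6 kHz.
23.6 kHz ≤ fs/2 = 24.8 kHz, appears at 23.6 kHz.
107.2 kHz mod fs = 8 kHz.
8 kHz ≤ fs/2 = 24.8 kHz, appears at 8 kHz.
88 kHz mod fs = 38.4 kHz.
38.4 kHz > fs/2 = 24.8 kHz, folds to fs − 38.4 kHz = 11.2 kHz.
125.2 kHz mod fs = 26 kHz.
26 kHz > fs/2 = 24.8 kHz, folds to fs − 26 kHz = 23.6 kHz.
125.2 kHz and 172.4 kHz both map to 23.6 kHz.

23.6 kHz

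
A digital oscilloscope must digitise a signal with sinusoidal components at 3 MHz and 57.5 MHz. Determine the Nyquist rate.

Highest-frequency component: 57.5 MHz.
Nyquist rate = 2 × 57.5 MHz = 115 MHz.

115 MHz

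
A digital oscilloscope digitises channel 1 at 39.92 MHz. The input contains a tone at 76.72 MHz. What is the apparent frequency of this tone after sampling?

3.12 MHz

76.72 MHz mod fs = 36.8 MHz.
36.8 MHz > fs/2 = 19.96 MHz, folds to fs − 36.8 MHz = 3.12 MHz.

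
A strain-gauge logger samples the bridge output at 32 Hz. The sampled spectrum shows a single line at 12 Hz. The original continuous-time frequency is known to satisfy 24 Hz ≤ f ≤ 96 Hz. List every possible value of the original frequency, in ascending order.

Frequencies that alias to 12 Hz are k·fs ± 12 Hz for integer k ≥ 0.
k=0: 12 Hz.
k=1: 20 Hz, 44 Hz.
k=2: 52 Hz, 76 Hz.
k=3: 84 Hz, 108 Hz.
k=4: 116 Hz, 140 Hz.
Within [24 Hz, 96 Hz]: 44 Hz, 52 Hz, 76 Hz, 84 Hz.

44 Hz, 52 Hz, 76 Hz, 84 Hz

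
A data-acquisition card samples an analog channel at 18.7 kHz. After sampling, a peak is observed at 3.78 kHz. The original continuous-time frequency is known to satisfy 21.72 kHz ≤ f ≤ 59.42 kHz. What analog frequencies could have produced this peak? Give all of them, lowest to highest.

22.48 kHz, 33.62 kHz, 41.18 kHz, 52.32 kHz

Frequencies that alias to 3.78 kHz are k·fs ± 3.78 kHz for integer k ≥ 0.
k=0: 3.78 kHz.
k=1: 14.92 kHz, 22.48 kHz.
k=2: 33.62 kHz, 41.18 kHz.
k=3: 52.32 kHz, 59.88 kHz.
k=4: 71.02 kHz, 78.58 kHz.
Within [21.72 kHz, 59.42 kHz]: 22.48 kHz, 33.62 kHz, 41.18 kHz, 52.32 kHz.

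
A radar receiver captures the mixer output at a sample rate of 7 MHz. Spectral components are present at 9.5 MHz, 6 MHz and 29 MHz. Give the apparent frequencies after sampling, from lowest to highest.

fs/2 = 3.5 MHz.
9.5 MHz mod fs = 2.5 MHz.
2.5 MHz ≤ fs/2 = 3.5 MHz, appears at 2.5 MHz.
6 MHz > fs/2 = 3.5 MHz, folds to fs − 6 MHz = 1 MHz.
29 MHz mod fs = 1 MHz.
1 MHz ≤ fs/2 = 3.5 MHz, appears at 1 MHz.
Distinct values: {1 MHz, 2.5 MHz}.

1 MHz, 2.5 MHz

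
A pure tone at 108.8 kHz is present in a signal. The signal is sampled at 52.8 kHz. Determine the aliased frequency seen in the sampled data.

3.2 kHz

108.8 kHz mod fs = 3.2 kHz.
3.2 kHz ≤ fs/2 = 26.4 kHz, appears at 3.2 kHz.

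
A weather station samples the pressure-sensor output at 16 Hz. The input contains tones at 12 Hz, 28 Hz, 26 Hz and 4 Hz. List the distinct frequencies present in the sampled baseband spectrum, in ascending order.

4 Hz, 6 Hz

fs/2 = 8 Hz.
12 Hz > fs/2 = 8 Hz, folds to fs − 12 Hz = 4 Hz.
28 Hz mod fs = 12 Hz.
12 Hz > fs/2 = 8 Hz, folds to fs − 12 Hz = 4 Hz.
26 Hz mod fs = 10 Hz.
10 Hz > fs/2 = 8 Hz, folds to fs − 10 Hz = 6 Hz.
4 Hz ≤ fs/2 = 8 Hz, passes unchanged.
Distinct values: {4 Hz, 6 Hz}.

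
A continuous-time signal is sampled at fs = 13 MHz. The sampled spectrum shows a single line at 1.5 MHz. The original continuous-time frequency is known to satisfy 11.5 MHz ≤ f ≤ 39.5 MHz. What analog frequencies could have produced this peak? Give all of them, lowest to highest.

11.5 MHz, 14.5 MHz, 24.5 MHz, 27.5 MHz, 37.5 MHz

Frequencies that alias to 1.5 MHz are k·fs ± 1.5 MHz for integer k ≥ 0.
k=0: 1.5 MHz.
k=1: 11.5 MHz, 14.5 MHz.
k=2: 24.5 MHz, 27.5 MHz.
k=3: 37.5 MHz, 40.5 MHz.
k=4: 50.5 MHz, 53.5 MHz.
Within [11.5 MHz, 39.5 MHz]: 11.5 MHz, 14.5 MHz, 24.5 MHz, 27.5 MHz, 37.5 MHz.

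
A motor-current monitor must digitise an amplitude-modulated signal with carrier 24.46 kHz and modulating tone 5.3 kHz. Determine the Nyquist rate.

59.52 kHz

AM sidebands sit at fc ± fm = 19.16 kHz and 29.76 kHz.
Highest-frequency component: 29.76 kHz.
Nyquist rate = 2 × 29.76 kHz = 59.52 kHz.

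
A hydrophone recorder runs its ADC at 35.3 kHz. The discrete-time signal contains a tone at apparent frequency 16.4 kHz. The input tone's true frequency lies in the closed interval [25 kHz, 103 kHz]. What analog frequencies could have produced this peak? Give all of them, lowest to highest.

51.7 kHz, 54.2 kHz, 87 kHz, 89.5 kHz

Frequencies that alias to 16.4 kHz are k·fs ± 16.4 kHz for integer k ≥ 0.
k=0: 16.4 kHz.
k=1: 18.9 kHz, 51.7 kHz.
k=2: 54.2 kHz, 87 kHz.
k=3: 89.5 kHz, 122.3 kHz.
k=4: 124.8 kHz, 157.6 kHz.
Within [25 kHz, 103 kHz]: 51.7 kHz, 54.2 kHz, 87 kHz, 89.5 kHz.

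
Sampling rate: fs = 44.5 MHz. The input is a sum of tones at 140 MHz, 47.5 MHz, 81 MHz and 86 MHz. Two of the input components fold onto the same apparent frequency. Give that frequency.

fs/2 = 22.25 MHz.
140 MHz mod fs = 6.5 MHz.
6.5 MHz ≤ fs/2 = 22.25 MHz, appears at 6.5 MHz.
47.5 MHz mod fs = 3 MHz.
3 MHz ≤ fs/2 = 22.25 MHz, appears at 3 MHz.
81 MHz mod fs = 36.5 MHz.
36.5 MHz > fs/2 = 22.25 MHz, folds to fs − 36.5 MHz = 8 MHz.
86 MHz mod fs = 41.5 MHz.
41.5 MHz > fs/2 = 22.25 MHz, folds to fs − 41.5 MHz = 3 MHz.
47.5 MHz and 86 MHz both map to 3 MHz.

3 MHz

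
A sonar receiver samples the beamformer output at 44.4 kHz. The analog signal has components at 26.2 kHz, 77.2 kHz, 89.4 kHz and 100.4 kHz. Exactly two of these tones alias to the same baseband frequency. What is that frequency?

11.6 kHz

fs/2 = 22.2 kHz.
26.2 kHz > fs/2 = 22.2 kHz, folds to fs − 26.2 kHz = 18.2 kHz.
77.2 kHz mod fs = 32.8 kHz.
32.8 kHz > fs/2 = 22.2 kHz, folds to fs − 32.8 kHz = 11.6 kHz.
89.4 kHz mod fs = 0.6 kHz.
0.6 kHz ≤ fs/2 = 22.2 kHz, appears at 0.6 kHz.
100.4 kHz mod fs = 11.6 kHz.
11.6 kHz ≤ fs/2 = 22.2 kHz, appears at 11.6 kHz.
77.2 kHz and 100.4 kHz both map to 11.6 kHz.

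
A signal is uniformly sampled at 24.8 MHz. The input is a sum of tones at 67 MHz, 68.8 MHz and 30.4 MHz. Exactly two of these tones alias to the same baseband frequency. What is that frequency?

5.6 MHz

fs/2 = 12.4 MHz.
67 MHz mod fs = 17.4 MHz.
17.4 MHz > fs/2 = 12.4 MHz, folds to fs − 17.4 MHz = 7.4 MHz.
68.8 MHz mod fs = 19.2 MHz.
19.2 MHz > fs/2 = 12.4 MHz, folds to fs − 19.2 MHz = 5.6 MHz.
30.4 MHz mod fs = 5.6 MHz.
5.6 MHz ≤ fs/2 = 12.4 MHz, appears at 5.6 MHz.
30.4 MHz and 68.8 MHz both map to 5.6 MHz.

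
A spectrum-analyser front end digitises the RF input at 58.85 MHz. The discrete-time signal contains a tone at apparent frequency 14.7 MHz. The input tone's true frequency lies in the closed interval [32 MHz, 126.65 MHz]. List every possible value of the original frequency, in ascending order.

Frequencies that alias to 14.7 MHz are k·fs ± 14.7 MHz for integer k ≥ 0.
k=0: 14.7 MHz.
k=1: 44.15 MHz, 73.55 MHz.
k=2: 103 MHz, 132.4 MHz.
k=3: 161.85 MHz, 191.25 MHz.
Within [32 MHz, 126.65 MHz]: 44.15 MHz, 73.55 MHz, 103 MHz.

44.15 MHz, 73.55 MHz, 103 MHz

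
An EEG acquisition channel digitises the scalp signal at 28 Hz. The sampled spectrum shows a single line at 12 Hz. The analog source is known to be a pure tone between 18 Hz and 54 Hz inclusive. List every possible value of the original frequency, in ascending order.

Frequencies that alias to 12 Hz are k·fs ± 12 Hz for integer k ≥ 0.
k=0: 12 Hz.
k=1: 16 Hz, 40 Hz.
k=2: 44 Hz, 68 Hz.
k=3: 72 Hz, 96 Hz.
Within [18 Hz, 54 Hz]: 40 Hz, 44 Hz.

40 Hz, 44 Hz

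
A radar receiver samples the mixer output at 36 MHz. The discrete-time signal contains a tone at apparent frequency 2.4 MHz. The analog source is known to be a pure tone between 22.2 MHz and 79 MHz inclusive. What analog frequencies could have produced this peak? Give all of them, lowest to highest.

Frequencies that alias to 2.4 MHz are k·fs ± 2.4 MHz for integer k ≥ 0.
k=0: 2.4 MHz.
k=1: 33.6 MHz, 38.4 MHz.
k=2: 69.6 MHz, 74.4 MHz.
k=3: 105.6 MHz, 110.4 MHz.
Within [22.2 MHz, 79 MHz]: 33.6 MHz, 38.4 MHz, 69.6 MHz, 74.4 MHz.

33.6 MHz, 38.4 MHz, 69.6 MHz, 74.4 MHz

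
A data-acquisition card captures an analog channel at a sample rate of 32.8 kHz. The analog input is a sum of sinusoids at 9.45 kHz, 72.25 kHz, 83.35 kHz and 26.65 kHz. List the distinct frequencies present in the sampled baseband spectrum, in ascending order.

6.15 kHz, 6.65 kHz, 9.45 kHz, 15.05 kHz

fs/2 = 16.4 kHz.
9.45 kHz ≤ fs/2 = 16.4 kHz, passes unchanged.
72.25 kHz mod fs = 6.65 kHz.
6.65 kHz ≤ fs/2 = 16.4 kHz, appears at 6.65 kHz.
83.35 kHz mod fs = 17.75 kHz.
17.75 kHz > fs/2 = 16.4 kHz, folds to fs − 17.75 kHz = 15.05 kHz.
26.65 kHz > fs/2 = 16.4 kHz, folds to fs − 26.65 kHz = 6.15 kHz.
Distinct values: {6.15 kHz, 6.65 kHz, 9.45 kHz, 15.05 kHz}.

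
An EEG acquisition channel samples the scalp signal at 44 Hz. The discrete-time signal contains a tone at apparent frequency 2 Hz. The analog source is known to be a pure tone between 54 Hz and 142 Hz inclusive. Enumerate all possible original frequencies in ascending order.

86 Hz, 90 Hz, 130 Hz, 134 Hz

Frequencies that alias to 2 Hz are k·fs ± 2 Hz for integer k ≥ 0.
k=0: 2 Hz.
k=1: 42 Hz, 46 Hz.
k=2: 86 Hz, 90 Hz.
k=3: 130 Hz, 134 Hz.
k=4: 174 Hz, 178 Hz.
Within [54 Hz, 142 Hz]: 86 Hz, 90 Hz, 130 Hz, 134 Hz.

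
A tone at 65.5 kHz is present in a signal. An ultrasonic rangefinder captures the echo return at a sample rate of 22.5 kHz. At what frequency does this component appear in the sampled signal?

2 kHz

65.5 kHz mod fs = 20.5 kHz.
20.5 kHz > fs/2 = 11.25 kHz, folds to fs − 20.5 kHz = 2 kHz.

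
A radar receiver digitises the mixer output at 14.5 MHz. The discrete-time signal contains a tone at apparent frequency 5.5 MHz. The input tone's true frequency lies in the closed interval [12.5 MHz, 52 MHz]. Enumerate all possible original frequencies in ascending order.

Frequencies that alias to 5.5 MHz are k·fs ± 5.5 MHz for integer k ≥ 0.
k=0: 5.5 MHz.
k=1: 9 MHz, 20 MHz.
k=2: 23.5 MHz, 34.5 MHz.
k=3: 38 MHz, 49 MHz.
k=4: 52.5 MHz, 63.5 MHz.
Within [12.5 MHz, 52 MHz]: 20 MHz, 23.5 MHz, 34.5 MHz, 38 MHz, 49 MHz.

20 MHz, 23.5 MHz, 34.5 MHz, 38 MHz, 49 MHz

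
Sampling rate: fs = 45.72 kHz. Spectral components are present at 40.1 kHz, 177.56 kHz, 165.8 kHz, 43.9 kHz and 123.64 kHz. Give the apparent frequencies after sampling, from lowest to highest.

1.82 kHz, 5.32 kHz, 5.62 kHz, 13.52 kHz, 17.08 kHz

fs/2 = 22.86 kHz.
40.1 kHz > fs/2 = 22.86 kHz, folds to fs − 40.1 kHz = 5.62 kHz.
177.56 kHz mod fs = 40.4 kHz.
40.4 kHz > fs/2 = 22.86 kHz, folds to fs − 40.4 kHz = 5.32 kHz.
165.8 kHz mod fs = 28.64 kHz.
28.64 kHz > fs/2 = 22.86 kHz, folds to fs − 28.64 kHz = 17.08 kHz.
43.9 kHz > fs/2 = 22.86 kHz, folds to fs − 43.9 kHz = 1.82 kHz.
123.64 kHz mod fs = 32.2 kHz.
32.2 kHz > fs/2 = 22.86 kHz, folds to fs − 32.2 kHz = 13.52 kHz.
Distinct values: {1.82 kHz, 5.32 kHz, 5.62 kHz, 13.52 kHz, 17.08 kHz}.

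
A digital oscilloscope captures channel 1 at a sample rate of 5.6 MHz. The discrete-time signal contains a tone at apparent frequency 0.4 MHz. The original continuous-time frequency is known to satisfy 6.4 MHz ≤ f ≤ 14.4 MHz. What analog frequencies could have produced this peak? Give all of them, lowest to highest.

Frequencies that alias to 0.4 MHz are k·fs ± 0.4 MHz for integer k ≥ 0.
k=0: 0.4 MHz.
k=1: 5.2 MHz, 6 MHz.
k=2: 10.8 MHz, 11.6 MHz.
k=3: 16.4 MHz, 17.2 MHz.
Within [6.4 MHz, 14.4 MHz]: 10.8 MHz, 11.6 MHz.

10.8 MHz, 11.6 MHz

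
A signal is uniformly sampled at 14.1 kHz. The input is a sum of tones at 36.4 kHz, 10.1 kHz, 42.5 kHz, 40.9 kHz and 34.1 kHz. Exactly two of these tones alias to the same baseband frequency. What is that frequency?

fs/2 = 7.05 kHz.
36.4 kHz mod fs = 8.2 kHz.
8.2 kHz > fs/2 = 7.05 kHz, folds to fs − 8.2 kHz = 5.9 kHz.
10.1 kHz > fs/2 = 7.05 kHz, folds to fs − 10.1 kHz = 4 kHz.
42.5 kHz mod fs = 0.2 kHz.
0.2 kHz ≤ fs/2 = 7.05 kHz, appears at 0.2 kHz.
40.9 kHz mod fs = 12.7 kHz.
12.7 kHz > fs/2 = 7.05 kHz, folds to fs − 12.7 kHz = 1.4 kHz.
34.1 kHz mod fs = 5.9 kHz.
5.9 kHz ≤ fs/2 = 7.05 kHz, appears at 5.9 kHz.
34.1 kHz and 36.4 kHz both map to 5.9 kHz.

5.9 kHz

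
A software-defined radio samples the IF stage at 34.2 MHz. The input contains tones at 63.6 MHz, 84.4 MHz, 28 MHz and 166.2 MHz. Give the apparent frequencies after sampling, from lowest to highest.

fs/2 = 17.1 MHz.
63.6 MHz mod fs = 29.4 MHz.
29.4 MHz > fs/2 = 17.1 MHz, folds to fs − 29.4 MHz = 4.8 MHz.
84.4 MHz mod fs = 16 MHz.
16 MHz ≤ fs/2 = 17.1 MHz, appears at 16 MHz.
28 MHz > fs/2 = 17.1 MHz, folds to fs − 28 MHz = 6.2 MHz.
166.2 MHz mod fs = 29.4 MHz.
29.4 MHz > fs/2 = 17.1 MHz, folds to fs − 29.4 MHz = 4.8 MHz.
Distinct values: {4.8 MHz, 6.2 MHz, 16 MHz}.

4.8 MHz, 6.2 MHz, 16 MHz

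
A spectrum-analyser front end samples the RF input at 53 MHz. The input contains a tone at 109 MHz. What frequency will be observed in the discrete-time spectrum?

109 MHz mod fs = 3 MHz.
3 MHz ≤ fs/2 = 26.5 MHz, appears at 3 MHz.

3 MHz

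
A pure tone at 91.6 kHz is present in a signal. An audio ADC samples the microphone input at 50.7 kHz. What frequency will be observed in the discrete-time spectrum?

91.6 kHz mod fs = 40.9 kHz.
40.9 kHz > fs/2 = 25.35 kHz, folds to fs − 40.9 kHz = 9.8 kHz.

9.8 kHz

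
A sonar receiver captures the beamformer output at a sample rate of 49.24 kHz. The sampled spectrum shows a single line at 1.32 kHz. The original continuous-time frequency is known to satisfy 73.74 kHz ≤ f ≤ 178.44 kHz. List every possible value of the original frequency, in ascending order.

Frequencies that alias to 1.32 kHz are k·fs ± 1.32 kHz for integer k ≥ 0.
k=0: 1.32 kHz.
k=1: 47.92 kHz, 50.56 kHz.
k=2: 97.16 kHz, 99.8 kHz.
k=3: 146.4 kHz, 149.04 kHz.
k=4: 195.64 kHz, 198.28 kHz.
Within [73.74 kHz, 178.44 kHz]: 97.16 kHz, 99.8 kHz, 146.4 kHz, 149.04 kHz.

97.16 kHz, 99.8 kHz, 146.4 kHz, 149.04 kHz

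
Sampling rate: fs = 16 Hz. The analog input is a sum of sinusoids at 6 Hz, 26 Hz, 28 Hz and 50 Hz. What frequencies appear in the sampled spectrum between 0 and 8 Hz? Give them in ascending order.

2 Hz, 4 Hz, 6 Hz

fs/2 = 8 Hz.
6 Hz ≤ fs/2 = 8 Hz, passes unchanged.
26 Hz mod fs = 10 Hz.
10 Hz > fs/2 = 8 Hz, folds to fs − 10 Hz = 6 Hz.
28 Hz mod fs = 12 Hz.
12 Hz > fs/2 = 8 Hz, folds to fs − 12 Hz = 4 Hz.
50 Hz mod fs = 2 Hz.
2 Hz ≤ fs/2 = 8 Hz, appears at 2 Hz.
Distinct values: {2 Hz, 4 Hz, 6 Hz}.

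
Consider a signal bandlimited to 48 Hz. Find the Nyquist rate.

96 Hz

Nyquist rate = 2 × 48 Hz = 96 Hz.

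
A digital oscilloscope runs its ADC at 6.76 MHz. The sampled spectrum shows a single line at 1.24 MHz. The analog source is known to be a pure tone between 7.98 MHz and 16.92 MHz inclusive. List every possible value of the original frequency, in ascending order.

8 MHz, 12.28 MHz, 14.76 MHz

Frequencies that alias to 1.24 MHz are k·fs ± 1.24 MHz for integer k ≥ 0.
k=0: 1.24 MHz.
k=1: 5.52 MHz, 8 MHz.
k=2: 12.28 MHz, 14.76 MHz.
k=3: 19.04 MHz, 21.52 MHz.
Within [7.98 MHz, 16.92 MHz]: 8 MHz, 12.28 MHz, 14.76 MHz.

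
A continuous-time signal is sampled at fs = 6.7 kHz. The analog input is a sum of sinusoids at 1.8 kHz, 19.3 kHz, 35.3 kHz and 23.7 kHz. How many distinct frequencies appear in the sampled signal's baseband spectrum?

3

fs/2 = 3.35 kHz.
1.8 kHz ≤ fs/2 = 3.35 kHz, passes unchanged.
19.3 kHz mod fs = 5.9 kHz.
5.9 kHz > fs/2 = 3.35 kHz, folds to fs − 5.9 kHz = 0.8 kHz.
35.3 kHz mod fs = 1.8 kHz.
1.8 kHz ≤ fs/2 = 3.35 kHz, appears at 1.8 kHz.
23.7 kHz mod fs = 3.6 kHz.
3.6 kHz > fs/2 = 3.35 kHz, folds to fs − 3.6 kHz = 3.1 kHz.
Distinct values: {0.8 kHz, 1.8 kHz, 3.1 kHz} → 3.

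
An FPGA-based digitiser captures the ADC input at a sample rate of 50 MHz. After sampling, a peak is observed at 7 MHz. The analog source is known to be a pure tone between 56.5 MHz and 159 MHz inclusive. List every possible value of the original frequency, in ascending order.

57 MHz, 93 MHz, 107 MHz, 143 MHz, 157 MHz

Frequencies that alias to 7 MHz are k·fs ± 7 MHz for integer k ≥ 0.
k=0: 7 MHz.
k=1: 43 MHz, 57 MHz.
k=2: 93 MHz, 107 MHz.
k=3: 143 MHz, 157 MHz.
k=4: 193 MHz, 207 MHz.
Within [56.5 MHz, 159 MHz]: 57 MHz, 93 MHz, 107 MHz, 143 MHz, 157 MHz.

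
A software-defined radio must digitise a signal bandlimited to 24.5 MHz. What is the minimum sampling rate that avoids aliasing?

49 MHz

Nyquist rate = 2 × 24.5 MHz = 49 MHz.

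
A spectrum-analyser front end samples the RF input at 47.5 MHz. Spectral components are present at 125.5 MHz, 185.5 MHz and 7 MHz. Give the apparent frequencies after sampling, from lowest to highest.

4.5 MHz, 7 MHz, 17 MHz

fs/2 = 23.75 MHz.
125.5 MHz mod fs = 30.5 MHz.
30.5 MHz > fs/2 = 23.75 MHz, folds to fs − 30.5 MHz = 17 MHz.
185.5 MHz mod fs = 43 MHz.
43 MHz > fs/2 = 23.75 MHz, folds to fs − 43 MHz = 4.5 MHz.
7 MHz ≤ fs/2 = 23.75 MHz, passes unchanged.
Distinct values: {4.5 MHz, 7 MHz, 17 MHz}.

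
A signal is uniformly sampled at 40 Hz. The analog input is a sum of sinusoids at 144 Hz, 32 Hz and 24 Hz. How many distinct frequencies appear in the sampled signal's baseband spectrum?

fs/2 = 20 Hz.
144 Hz mod fs = 24 Hz.
24 Hz > fs/2 = 20 Hz, folds to fs − 24 Hz = 16 Hz.
32 Hz > fs/2 = 20 Hz, folds to fs − 32 Hz = 8 Hz.
24 Hz > fs/2 = 20 Hz, folds to fs − 24 Hz = 16 Hz.
Distinct values: {8 Hz, 16 Hz} → 2.

2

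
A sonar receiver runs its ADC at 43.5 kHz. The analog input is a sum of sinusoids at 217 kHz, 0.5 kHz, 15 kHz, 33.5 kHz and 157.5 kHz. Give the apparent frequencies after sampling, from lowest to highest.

0.5 kHz, 10 kHz, 15 kHz, 16.5 kHz

fs/2 = 21.75 kHz.
217 kHz mod fs = 43 kHz.
43 kHz > fs/2 = 21.75 kHz, folds to fs − 43 kHz = 0.5 kHz.
0.5 kHz ≤ fs/2 = 21.75 kHz, passes unchanged.
15 kHz ≤ fs/2 = 21.75 kHz, passes unchanged.
33.5 kHz > fs/2 = 21.75 kHz, folds to fs − 33.5 kHz = 10 kHz.
157.5 kHz mod fs = 27 kHz.
27 kHz > fs/2 = 21.75 kHz, folds to fs − 27 kHz = 16.5 kHz.
Distinct values: {0.5 kHz, 10 kHz, 15 kHz, 16.5 kHz}.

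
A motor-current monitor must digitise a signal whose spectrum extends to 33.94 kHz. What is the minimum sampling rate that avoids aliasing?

Nyquist rate = 2 × 33.94 kHz = 67.88 kHz.

67.88 kHz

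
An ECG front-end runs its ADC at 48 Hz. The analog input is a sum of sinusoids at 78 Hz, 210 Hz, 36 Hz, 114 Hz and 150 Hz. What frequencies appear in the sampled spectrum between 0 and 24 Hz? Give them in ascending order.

6 Hz, 12 Hz, 18 Hz

fs/2 = 24 Hz.
78 Hz mod fs = 30 Hz.
30 Hz > fs/2 = 24 Hz, folds to fs − 30 Hz = 18 Hz.
210 Hz mod fs = 18 Hz.
18 Hz ≤ fs/2 = 24 Hz, appears at 18 Hz.
36 Hz > fs/2 = 24 Hz, folds to fs − 36 Hz = 12 Hz.
114 Hz mod fs = 18 Hz.
18 Hz ≤ fs/2 = 24 Hz, appears at 18 Hz.
150 Hz mod fs = 6 Hz.
6 Hz ≤ fs/2 = 24 Hz, appears at 6 Hz.
Distinct values: {6 Hz, 12 Hz, 18 Hz}.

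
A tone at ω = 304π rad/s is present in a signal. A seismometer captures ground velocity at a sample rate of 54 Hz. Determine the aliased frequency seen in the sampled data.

ω = 304π rad/s → f = ω/(2π) = 152 Hz.
152 Hz mod fs = 44 Hz.
44 Hz > fs/2 = 27 Hz, folds to fs − 44 Hz = 10 Hz.

10 Hz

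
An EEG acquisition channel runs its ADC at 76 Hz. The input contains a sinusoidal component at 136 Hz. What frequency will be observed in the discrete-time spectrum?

136 Hz mod fs = 60 Hz.
60 Hz > fs/2 = 38 Hz, folds to fs − 60 Hz = 16 Hz.

16 Hz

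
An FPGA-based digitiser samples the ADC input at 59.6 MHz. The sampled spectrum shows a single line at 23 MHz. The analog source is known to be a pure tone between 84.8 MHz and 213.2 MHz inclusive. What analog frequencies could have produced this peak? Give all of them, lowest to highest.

Frequencies that alias to 23 MHz are k·fs ± 23 MHz for integer k ≥ 0.
k=0: 23 MHz.
k=1: 36.6 MHz, 82.6 MHz.
k=2: 96.2 MHz, 142.2 MHz.
k=3: 155.8 MHz, 201.8 MHz.
k=4: 215.4 MHz, 261.4 MHz.
Within [84.8 MHz, 213.2 MHz]: 96.2 MHz, 142.2 MHz, 155.8 MHz, 201.8 MHz.

96.2 MHz, 142.2 MHz, 155.8 MHz, 201.8 MHz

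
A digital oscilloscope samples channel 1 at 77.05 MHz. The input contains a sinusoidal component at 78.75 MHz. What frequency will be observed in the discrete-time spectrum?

78.75 MHz mod fs = 1.7 MHz.
1.7 MHz ≤ fs/2 = 38.525 MHz, appears at 1.7 MHz.

1.7 MHz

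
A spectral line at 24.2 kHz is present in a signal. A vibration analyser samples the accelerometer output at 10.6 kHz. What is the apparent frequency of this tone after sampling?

3 kHz

24.2 kHz mod fs = 3 kHz.
3 kHz ≤ fs/2 = 5.3 kHz, appears at 3 kHz.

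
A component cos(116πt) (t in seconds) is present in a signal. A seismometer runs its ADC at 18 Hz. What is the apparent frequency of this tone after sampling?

4 Hz

ω = 116π rad/s → f = ω/(2π) = 58 Hz.
58 Hz mod fs = 4 Hz.
4 Hz ≤ fs/2 = 9 Hz, appears at 4 Hz.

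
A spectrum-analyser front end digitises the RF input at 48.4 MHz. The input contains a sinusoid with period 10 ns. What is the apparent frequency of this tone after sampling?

T = 10 ns → f = 1/T = 100 MHz.
100 MHz mod fs = 3.2 MHz.
3.2 MHz ≤ fs/2 = 24.2 MHz, appears at 3.2 MHz.

3.2 MHz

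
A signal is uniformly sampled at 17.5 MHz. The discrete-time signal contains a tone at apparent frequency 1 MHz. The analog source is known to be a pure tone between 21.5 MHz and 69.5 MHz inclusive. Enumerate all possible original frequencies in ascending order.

34 MHz, 36 MHz, 51.5 MHz, 53.5 MHz, 69 MHz

Frequencies that alias to 1 MHz are k·fs ± 1 MHz for integer k ≥ 0.
k=0: 1 MHz.
k=1: 16.5 MHz, 18.5 MHz.
k=2: 34 MHz, 36 MHz.
k=3: 51.5 MHz, 53.5 MHz.
k=4: 69 MHz, 71 MHz.
k=5: 86.5 MHz, 88.5 MHz.
Within [21.5 MHz, 69.5 MHz]: 34 MHz, 36 MHz, 51.5 MHz, 53.5 MHz, 69 MHz.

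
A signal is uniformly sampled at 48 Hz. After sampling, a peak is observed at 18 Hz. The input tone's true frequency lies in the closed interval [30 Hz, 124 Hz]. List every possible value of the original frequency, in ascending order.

Frequencies that alias to 18 Hz are k·fs ± 18 Hz for integer k ≥ 0.
k=0: 18 Hz.
k=1: 30 Hz, 66 Hz.
k=2: 78 Hz, 114 Hz.
k=3: 126 Hz, 162 Hz.
Within [30 Hz, 124 Hz]: 30 Hz, 66 Hz, 78 Hz, 114 Hz.

30 Hz, 66 Hz, 78 Hz, 114 Hz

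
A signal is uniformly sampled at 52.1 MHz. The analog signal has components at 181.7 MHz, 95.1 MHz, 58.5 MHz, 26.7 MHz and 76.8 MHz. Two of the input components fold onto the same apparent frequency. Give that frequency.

fs/2 = 26.05 MHz.
181.7 MHz mod fs = 25.4 MHz.
25.4 MHz ≤ fs/2 = 26.05 MHz, appears at 25.4 MHz.
95.1 MHz mod fs = 43 MHz.
43 MHz > fs/2 = 26.05 MHz, folds to fs − 43 MHz = 9.1 MHz.
58.5 MHz mod fs = 6.4 MHz.
6.4 MHz ≤ fs/2 = 26.05 MHz, appears at 6.4 MHz.
26.7 MHz > fs/2 = 26.05 MHz, folds to fs − 26.7 MHz = 25.4 MHz.
76.8 MHz mod fs = 24.7 MHz.
24.7 MHz ≤ fs/2 = 26.05 MHz, appears at 24.7 MHz.
26.7 MHz and 181.7 MHz both map to 25.4 MHz.

25.4 MHz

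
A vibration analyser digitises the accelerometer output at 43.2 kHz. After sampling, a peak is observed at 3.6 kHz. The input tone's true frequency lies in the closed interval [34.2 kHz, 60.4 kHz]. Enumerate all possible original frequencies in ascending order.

39.6 kHz, 46.8 kHz

Frequencies that alias to 3.6 kHz are k·fs ± 3.6 kHz for integer k ≥ 0.
k=0: 3.6 kHz.
k=1: 39.6 kHz, 46.8 kHz.
k=2: 82.8 kHz, 90 kHz.
Within [34.2 kHz, 60.4 kHz]: 39.6 kHz, 46.8 kHz.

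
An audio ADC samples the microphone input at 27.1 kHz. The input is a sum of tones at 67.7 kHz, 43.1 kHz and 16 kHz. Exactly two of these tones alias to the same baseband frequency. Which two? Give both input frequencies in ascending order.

16 kHz, 43.1 kHz

fs/2 = 13.55 kHz.
67.7 kHz mod fs = 13.5 kHz.
13.5 kHz ≤ fs/2 = 13.55 kHz, appears at 13.5 kHz.
43.1 kHz mod fs = 16 kHz.
16 kHz > fs/2 = 13.55 kHz, folds to fs − 16 kHz = 11.1 kHz.
16 kHz > fs/2 = 13.55 kHz, folds to fs − 16 kHz = 11.1 kHz.
16 kHz and 43.1 kHz both map to 11.1 kHz.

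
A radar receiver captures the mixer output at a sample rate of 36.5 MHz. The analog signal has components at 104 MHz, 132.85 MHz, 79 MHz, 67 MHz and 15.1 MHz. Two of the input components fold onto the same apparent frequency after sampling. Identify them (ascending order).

fs/2 = 18.25 MHz.
104 MHz mod fs = 31 MHz.
31 MHz > fs/2 = 18.25 MHz, folds to fs − 31 MHz = 5.5 MHz.
132.85 MHz mod fs = 23.35 MHz.
23.35 MHz > fs/2 = 18.25 MHz, folds to fs − 23.35 MHz = 13.15 MHz.
79 MHz mod fs = 6 MHz.
6 MHz ≤ fs/2 = 18.25 MHz, appears at 6 MHz.
67 MHz mod fs = 30.5 MHz.
30.5 MHz > fs/2 = 18.25 MHz, folds to fs − 30.5 MHz = 6 MHz.
15.1 MHz ≤ fs/2 = 18.25 MHz, passes unchanged.
67 MHz and 79 MHz both map to 6 MHz.

67 MHz, 79 MHz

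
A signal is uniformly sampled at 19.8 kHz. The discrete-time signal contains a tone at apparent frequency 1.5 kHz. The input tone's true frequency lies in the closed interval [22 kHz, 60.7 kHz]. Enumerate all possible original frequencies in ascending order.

38.1 kHz, 41.1 kHz, 57.9 kHz

Frequencies that alias to 1.5 kHz are k·fs ± 1.5 kHz for integer k ≥ 0.
k=0: 1.5 kHz.
k=1: 18.3 kHz, 21.3 kHz.
k=2: 38.1 kHz, 41.1 kHz.
k=3: 57.9 kHz, 60.9 kHz.
k=4: 77.7 kHz, 80.7 kHz.
Within [22 kHz, 60.7 kHz]: 38.1 kHz, 41.1 kHz, 57.9 kHz.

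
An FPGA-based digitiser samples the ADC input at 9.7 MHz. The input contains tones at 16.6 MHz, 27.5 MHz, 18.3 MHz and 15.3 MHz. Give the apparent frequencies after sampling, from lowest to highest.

fs/2 = 4.85 MHz.
16.6 MHz mod fs = 6.9 MHz.
6.9 MHz > fs/2 = 4.85 MHz, folds to fs − 6.9 MHz = 2.8 MHz.
27.5 MHz mod fs = 8.1 MHz.
8.1 MHz > fs/2 = 4.85 MHz, folds to fs − 8.1 MHz = 1.6 MHz.
18.3 MHz mod fs = 8.6 MHz.
8.6 MHz > fs/2 = 4.85 MHz, folds to fs − 8.6 MHz = 1.1 MHz.
15.3 MHz mod fs = 5.6 MHz.
5.6 MHz > fs/2 = 4.85 MHz, folds to fs − 5.6 MHz = 4.1 MHz.
Distinct values: {1.1 MHz, 1.6 MHz, 2.8 MHz, 4.1 MHz}.

1.1 MHz, 1.6 MHz, 2.8 MHz, 4.1 MHz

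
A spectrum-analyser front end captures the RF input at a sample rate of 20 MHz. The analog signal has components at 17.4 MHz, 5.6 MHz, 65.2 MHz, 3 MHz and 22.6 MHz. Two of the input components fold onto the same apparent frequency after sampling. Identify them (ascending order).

17.4 MHz, 22.6 MHz

fs/2 = 10 MHz.
17.4 MHz > fs/2 = 10 MHz, folds to fs − 17.4 MHz = 2.6 MHz.
5.6 MHz ≤ fs/2 = 10 MHz, passes unchanged.
65.2 MHz mod fs = 5.2 MHz.
5.2 MHz ≤ fs/2 = 10 MHz, appears at 5.2 MHz.
3 MHz ≤ fs/2 = 10 MHz, passes unchanged.
22.6 MHz mod fs = 2.6 MHz.
2.6 MHz ≤ fs/2 = 10 MHz, appears at 2.6 MHz.
17.4 MHz and 22.6 MHz both map to 2.6 MHz.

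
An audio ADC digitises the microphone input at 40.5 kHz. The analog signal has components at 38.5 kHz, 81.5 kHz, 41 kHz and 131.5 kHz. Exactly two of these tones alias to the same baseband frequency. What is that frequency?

fs/2 = 20.25 kHz.
38.5 kHz > fs/2 = 20.25 kHz, folds to fs − 38.5 kHz = 2 kHz.
81.5 kHz mod fs = 0.5 kHz.
0.5 kHz ≤ fs/2 = 20.25 kHz, appears at 0.5 kHz.
41 kHz mod fs = 0.5 kHz.
0.5 kHz ≤ fs/2 = 20.25 kHz, appears at 0.5 kHz.
131.5 kHz mod fs = 10 kHz.
10 kHz ≤ fs/2 = 20.25 kHz, appears at 10 kHz.
41 kHz and 81.5 kHz both map to 0.5 kHz.

0.5 kHz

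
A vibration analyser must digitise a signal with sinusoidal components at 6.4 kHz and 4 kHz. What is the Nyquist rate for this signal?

12.8 kHz

Highest-frequency component: 6.4 kHz.
Nyquist rate = 2 × 6.4 kHz = 12.8 kHz.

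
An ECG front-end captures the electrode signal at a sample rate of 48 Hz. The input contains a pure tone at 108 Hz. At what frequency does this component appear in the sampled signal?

108 Hz mod fs = 12 Hz.
12 Hz ≤ fs/2 = 24 Hz, appears at 12 Hz.

12 Hz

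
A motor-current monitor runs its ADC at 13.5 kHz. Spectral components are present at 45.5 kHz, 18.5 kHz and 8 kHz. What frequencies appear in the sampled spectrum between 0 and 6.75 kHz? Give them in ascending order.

fs/2 = 6.75 kHz.
45.5 kHz mod fs = 5 kHz.
5 kHz ≤ fs/2 = 6.75 kHz, appears at 5 kHz.
18.5 kHz mod fs = 5 kHz.
5 kHz ≤ fs/2 = 6.75 kHz, appears at 5 kHz.
8 kHz > fs/2 = 6.75 kHz, folds to fs − 8 kHz = 5.5 kHz.
Distinct values: {5 kHz, 5.5 kHz}.

5 kHz, 5.5 kHz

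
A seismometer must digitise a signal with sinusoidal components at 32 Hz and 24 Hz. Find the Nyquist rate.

64 Hz

Highest-frequency component: 32 Hz.
Nyquist rate = 2 × 32 Hz = 64 Hz.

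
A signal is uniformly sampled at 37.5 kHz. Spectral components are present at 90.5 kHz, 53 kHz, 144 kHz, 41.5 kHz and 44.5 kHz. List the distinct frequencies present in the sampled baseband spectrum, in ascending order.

fs/2 = 18.75 kHz.
90.5 kHz mod fs = 15.5 kHz.
15.5 kHz ≤ fs/2 = 18.75 kHz, appears at 15.5 kHz.
53 kHz mod fs = 15.5 kHz.
15.5 kHz ≤ fs/2 = 18.75 kHz, appears at 15.5 kHz.
144 kHz mod fs = 31.5 kHz.
31.5 kHz > fs/2 = 18.75 kHz, folds to fs − 31.5 kHz = 6 kHz.
41.5 kHz mod fs = 4 kHz.
4 kHz ≤ fs/2 = 18.75 kHz, appears at 4 kHz.
44.5 kHz mod fs = 7 kHz.
7 kHz ≤ fs/2 = 18.75 kHz, appears at 7 kHz.
Distinct values: {4 kHz, 6 kHz, 7 kHz, 15.5 kHz}.

4 kHz, 6 kHz, 7 kHz, 15.5 kHz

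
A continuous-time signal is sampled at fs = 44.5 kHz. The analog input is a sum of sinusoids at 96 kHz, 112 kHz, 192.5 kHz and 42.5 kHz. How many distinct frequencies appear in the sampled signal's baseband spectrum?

4

fs/2 = 22.25 kHz.
96 kHz mod fs = 7 kHz.
7 kHz ≤ fs/2 = 22.25 kHz, appears at 7 kHz.
112 kHz mod fs = 23 kHz.
23 kHz > fs/2 = 22.25 kHz, folds to fs − 23 kHz = 21.5 kHz.
192.5 kHz mod fs = 14.5 kHz.
14.5 kHz ≤ fs/2 = 22.25 kHz, appears at 14.5 kHz.
42.5 kHz > fs/2 = 22.25 kHz, folds to fs − 42.5 kHz = 2 kHz.
Distinct values: {2 kHz, 7 kHz, 14.5 kHz, 21.5 kHz} → 4.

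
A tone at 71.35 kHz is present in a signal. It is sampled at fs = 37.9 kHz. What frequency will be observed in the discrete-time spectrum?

4.45 kHz

71.35 kHz mod fs = 33.45 kHz.
33.45 kHz > fs/2 = 18.95 kHz, folds to fs − 33.45 kHz = 4.45 kHz.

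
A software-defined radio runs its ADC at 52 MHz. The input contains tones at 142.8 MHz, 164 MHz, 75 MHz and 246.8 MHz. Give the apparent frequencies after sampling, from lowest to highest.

fs/2 = 26 MHz.
142.8 MHz mod fs = 38.8 MHz.
38.8 MHz > fs/2 = 26 MHz, folds to fs − 38.8 MHz = 13.2 MHz.
164 MHz mod fs = 8 MHz.
8 MHz ≤ fs/2 = 26 MHz, appears at 8 MHz.
75 MHz mod fs = 23 MHz.
23 MHz ≤ fs/2 = 26 MHz, appears at 23 MHz.
246.8 MHz mod fs = 38.8 MHz.
38.8 MHz > fs/2 = 26 MHz, folds to fs − 38.8 MHz = 13.2 MHz.
Distinct values: {8 MHz, 13.2 MHz, 23 MHz}.

8 MHz, 13.2 MHz, 23 MHz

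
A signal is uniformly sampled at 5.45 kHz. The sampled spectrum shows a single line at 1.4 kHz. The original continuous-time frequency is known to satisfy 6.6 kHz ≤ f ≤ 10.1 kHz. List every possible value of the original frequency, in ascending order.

Frequencies that alias to 1.4 kHz are k·fs ± 1.4 kHz for integer k ≥ 0.
k=0: 1.4 kHz.
k=1: 4.05 kHz, 6.85 kHz.
k=2: 9.5 kHz, 12.3 kHz.
k=3: 14.95 kHz, 17.75 kHz.
Within [6.6 kHz, 10.1 kHz]: 6.85 kHz, 9.5 kHz.

6.85 kHz, 9.5 kHz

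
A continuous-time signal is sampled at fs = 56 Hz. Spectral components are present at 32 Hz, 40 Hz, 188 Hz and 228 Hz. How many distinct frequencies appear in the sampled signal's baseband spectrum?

4

fs/2 = 28 Hz.
32 Hz > fs/2 = 28 Hz, folds to fs − 32 Hz = 24 Hz.
40 Hz > fs/2 = 28 Hz, folds to fs − 40 Hz = 16 Hz.
188 Hz mod fs = 20 Hz.
20 Hz ≤ fs/2 = 28 Hz, appears at 20 Hz.
228 Hz mod fs = 4 Hz.
4 Hz ≤ fs/2 = 28 Hz, appears at 4 Hz.
Distinct values: {4 Hz, 16 Hz, 20 Hz, 24 Hz} → 4.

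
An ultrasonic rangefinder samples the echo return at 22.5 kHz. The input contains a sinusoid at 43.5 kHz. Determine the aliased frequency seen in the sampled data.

1.5 kHz

43.5 kHz mod fs = 21 kHz.
21 kHz > fs/2 = 11.25 kHz, folds to fs − 21 kHz = 1.5 kHz.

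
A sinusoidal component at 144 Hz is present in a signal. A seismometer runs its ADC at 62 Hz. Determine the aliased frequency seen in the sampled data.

144 Hz mod fs = 20 Hz.
20 Hz ≤ fs/2 = 31 Hz, appears at 20 Hz.

20 Hz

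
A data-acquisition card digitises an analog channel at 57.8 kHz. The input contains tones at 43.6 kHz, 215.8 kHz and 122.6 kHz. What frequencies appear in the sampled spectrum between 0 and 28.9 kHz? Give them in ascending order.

7 kHz, 14.2 kHz, 15.4 kHz

fs/2 = 28.9 kHz.
43.6 kHz > fs/2 = 28.9 kHz, folds to fs − 43.6 kHz = 14.2 kHz.
215.8 kHz mod fs = 42.4 kHz.
42.4 kHz > fs/2 = 28.9 kHz, folds to fs − 42.4 kHz = 15.4 kHz.
122.6 kHz mod fs = 7 kHz.
7 kHz ≤ fs/2 = 28.9 kHz, appears at 7 kHz.
Distinct values: {7 kHz, 14.2 kHz, 15.4 kHz}.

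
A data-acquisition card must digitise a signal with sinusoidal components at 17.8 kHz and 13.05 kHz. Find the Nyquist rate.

35.6 kHz

Highest-frequency component: 17.8 kHz.
Nyquist rate = 2 × 17.8 kHz = 35.6 kHz.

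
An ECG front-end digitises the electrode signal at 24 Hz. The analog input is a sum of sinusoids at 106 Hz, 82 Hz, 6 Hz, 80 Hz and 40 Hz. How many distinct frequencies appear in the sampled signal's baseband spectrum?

fs/2 = 12 Hz.
106 Hz mod fs = 10 Hz.
10 Hz ≤ fs/2 = 12 Hz, appears at 10 Hz.
82 Hz mod fs = 10 Hz.
10 Hz ≤ fs/2 = 12 Hz, appears at 10 Hz.
6 Hz ≤ fs/2 = 12 Hz, passes unchanged.
80 Hz mod fs = 8 Hz.
8 Hz ≤ fs/2 = 12 Hz, appears at 8 Hz.
40 Hz mod fs = 16 Hz.
16 Hz > fs/2 = 12 Hz, folds to fs − 16 Hz = 8 Hz.
Distinct values: {6 Hz, 8 Hz, 10 Hz} → 3.

3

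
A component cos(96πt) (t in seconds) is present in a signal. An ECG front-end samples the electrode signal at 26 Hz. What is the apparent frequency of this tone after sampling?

4 Hz

ω = 96π rad/s → f = ω/(2π) = 48 Hz.
48 Hz mod fs = 22 Hz.
22 Hz > fs/2 = 13 Hz, folds to fs − 22 Hz = 4 Hz.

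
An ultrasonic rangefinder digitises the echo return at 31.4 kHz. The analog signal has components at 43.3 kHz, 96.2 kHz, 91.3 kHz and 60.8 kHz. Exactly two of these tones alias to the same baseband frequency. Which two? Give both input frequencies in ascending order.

60.8 kHz, 96.2 kHz

fs/2 = 15.7 kHz.
43.3 kHz mod fs = 11.9 kHz.
11.9 kHz ≤ fs/2 = 15.7 kHz, appears at 11.9 kHz.
96.2 kHz mod fs = 2 kHz.
2 kHz ≤ fs/2 = 15.7 kHz, appears at 2 kHz.
91.3 kHz mod fs = 28.5 kHz.
28.5 kHz > fs/2 = 15.7 kHz, folds to fs − 28.5 kHz = 2.9 kHz.
60.8 kHz mod fs = 29.4 kHz.
29.4 kHz > fs/2 = 15.7 kHz, folds to fs − 29.4 kHz = 2 kHz.
60.8 kHz and 96.2 kHz both map to 2 kHz.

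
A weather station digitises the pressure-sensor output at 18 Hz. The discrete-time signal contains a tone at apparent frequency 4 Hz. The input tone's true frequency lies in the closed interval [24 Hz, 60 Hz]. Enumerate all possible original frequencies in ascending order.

Frequencies that alias to 4 Hz are k·fs ± 4 Hz for integer k ≥ 0.
k=0: 4 Hz.
k=1: 14 Hz, 22 Hz.
k=2: 32 Hz, 40 Hz.
k=3: 50 Hz, 58 Hz.
k=4: 68 Hz, 76 Hz.
Within [24 Hz, 60 Hz]: 32 Hz, 40 Hz, 50 Hz, 58 Hz.

32 Hz, 40 Hz, 50 Hz, 58 Hz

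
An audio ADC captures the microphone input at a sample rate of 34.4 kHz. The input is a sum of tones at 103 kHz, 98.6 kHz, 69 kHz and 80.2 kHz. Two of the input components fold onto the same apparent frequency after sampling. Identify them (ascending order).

69 kHz, 103 kHz

fs/2 = 17.2 kHz.
103 kHz mod fs = 34.2 kHz.
34.2 kHz > fs/2 = 17.2 kHz, folds to fs − 34.2 kHz = 0.2 kHz.
98.6 kHz mod fs = 29.8 kHz.
29.8 kHz > fs/2 = 17.2 kHz, folds to fs − 29.8 kHz = 4.6 kHz.
69 kHz mod fs = 0.2 kHz.
0.2 kHz ≤ fs/2 = 17.2 kHz, appears at 0.2 kHz.
80.2 kHz mod fs = 11.4 kHz.
11.4 kHz ≤ fs/2 = 17.2 kHz, appears at 11.4 kHz.
69 kHz and 103 kHz both map to 0.2 kHz.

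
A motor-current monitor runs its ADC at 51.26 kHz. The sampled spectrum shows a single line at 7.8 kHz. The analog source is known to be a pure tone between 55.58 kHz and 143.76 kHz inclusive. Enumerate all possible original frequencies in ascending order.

59.06 kHz, 94.72 kHz, 110.32 kHz

Frequencies that alias to 7.8 kHz are k·fs ± 7.8 kHz for integer k ≥ 0.
k=0: 7.8 kHz.
k=1: 43.46 kHz, 59.06 kHz.
k=2: 94.72 kHz, 110.32 kHz.
k=3: 145.98 kHz, 161.58 kHz.
Within [55.58 kHz, 143.76 kHz]: 59.06 kHz, 94.72 kHz, 110.32 kHz.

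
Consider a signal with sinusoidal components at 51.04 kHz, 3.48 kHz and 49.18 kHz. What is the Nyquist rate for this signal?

Highest-frequency component: 51.04 kHz.
Nyquist rate = 2 × 51.04 kHz = 102.08 kHz.

102.08 kHz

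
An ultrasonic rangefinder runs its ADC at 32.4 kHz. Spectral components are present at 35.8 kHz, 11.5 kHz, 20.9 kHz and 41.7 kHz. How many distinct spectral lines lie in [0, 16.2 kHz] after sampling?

3

fs/2 = 16.2 kHz.
35.8 kHz mod fs = 3.4 kHz.
3.4 kHz ≤ fs/2 = 16.2 kHz, appears at 3.4 kHz.
11.5 kHz ≤ fs/2 = 16.2 kHz, passes unchanged.
20.9 kHz > fs/2 = 16.2 kHz, folds to fs − 20.9 kHz = 11.5 kHz.
41.7 kHz mod fs = 9.3 kHz.
9.3 kHz ≤ fs/2 = 16.2 kHz, appears at 9.3 kHz.
Distinct values: {3.4 kHz, 9.3 kHz, 11.5 kHz} → 3.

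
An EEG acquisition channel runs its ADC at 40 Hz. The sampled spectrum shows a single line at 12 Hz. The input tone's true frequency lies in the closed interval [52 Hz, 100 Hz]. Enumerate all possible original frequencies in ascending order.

52 Hz, 68 Hz, 92 Hz

Frequencies that alias to 12 Hz are k·fs ± 12 Hz for integer k ≥ 0.
k=0: 12 Hz.
k=1: 28 Hz, 52 Hz.
k=2: 68 Hz, 92 Hz.
k=3: 108 Hz, 132 Hz.
Within [52 Hz, 100 Hz]: 52 Hz, 68 Hz, 92 Hz.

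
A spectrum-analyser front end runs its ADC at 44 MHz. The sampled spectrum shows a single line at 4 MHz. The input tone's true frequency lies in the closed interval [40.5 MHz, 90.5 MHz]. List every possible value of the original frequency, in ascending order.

Frequencies that alias to 4 MHz are k·fs ± 4 MHz for integer k ≥ 0.
k=0: 4 MHz.
k=1: 40 MHz, 48 MHz.
k=2: 84 MHz, 92 MHz.
k=3: 128 MHz, 136 MHz.
Within [40.5 MHz, 90.5 MHz]: 48 MHz, 84 MHz.

48 MHz, 84 MHz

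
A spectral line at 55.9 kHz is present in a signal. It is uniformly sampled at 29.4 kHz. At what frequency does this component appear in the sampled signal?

55.9 kHz mod fs = 26.5 kHz.
26.5 kHz > fs/2 = 14.7 kHz, folds to fs − 26.5 kHz = 2.9 kHz.

2.9 kHz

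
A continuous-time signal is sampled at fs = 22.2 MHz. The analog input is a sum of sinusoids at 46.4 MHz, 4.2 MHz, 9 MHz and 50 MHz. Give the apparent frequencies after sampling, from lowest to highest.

2 MHz, 4.2 MHz, 5.6 MHz, 9 MHz

fs/2 = 11.1 MHz.
46.4 MHz mod fs = 2 MHz.
2 MHz ≤ fs/2 = 11.1 MHz, appears at 2 MHz.
4.2 MHz ≤ fs/2 = 11.1 MHz, passes unchanged.
9 MHz ≤ fs/2 = 11.1 MHz, passes unchanged.
50 MHz mod fs = 5.6 MHz.
5.6 MHz ≤ fs/2 = 11.1 MHz, appears at 5.6 MHz.
Distinct values: {2 MHz, 4.2 MHz, 5.6 MHz, 9 MHz}.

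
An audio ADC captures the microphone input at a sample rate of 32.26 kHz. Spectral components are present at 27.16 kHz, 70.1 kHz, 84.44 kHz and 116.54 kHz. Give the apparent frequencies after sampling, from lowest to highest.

fs/2 = 16.13 kHz.
27.16 kHz > fs/2 = 16.13 kHz, folds to fs − 27.16 kHz = 5.1 kHz.
70.1 kHz mod fs = 5.58 kHz.
5.58 kHz ≤ fs/2 = 16.13 kHz, appears at 5.58 kHz.
84.44 kHz mod fs = 19.92 kHz.
19.92 kHz > fs/2 = 16.13 kHz, folds to fs − 19.92 kHz = 12.34 kHz.
116.54 kHz mod fs = 19.76 kHz.
19.76 kHz > fs/2 = 16.13 kHz, folds to fs − 19.76 kHz = 12.5 kHz.
Distinct values: {5.1 kHz, 5.58 kHz, 12.34 kHz, 12.5 kHz}.

5.1 kHz, 5.58 kHz, 12.34 kHz, 12.5 kHz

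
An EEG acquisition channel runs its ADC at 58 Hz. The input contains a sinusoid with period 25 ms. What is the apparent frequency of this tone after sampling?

18 Hz

T = 25 ms → f = 1/T = 40 Hz.
40 Hz > fs/2 = 29 Hz, folds to fs − 40 Hz = 18 Hz.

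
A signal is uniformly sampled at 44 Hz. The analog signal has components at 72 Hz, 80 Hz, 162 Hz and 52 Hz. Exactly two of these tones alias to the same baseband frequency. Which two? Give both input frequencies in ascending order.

fs/2 = 22 Hz.
72 Hz mod fs = 28 Hz.
28 Hz > fs/2 = 22 Hz, folds to fs − 28 Hz = 16 Hz.
80 Hz mod fs = 36 Hz.
36 Hz > fs/2 = 22 Hz, folds to fs − 36 Hz = 8 Hz.
162 Hz mod fs = 30 Hz.
30 Hz > fs/2 = 22 Hz, folds to fs − 30 Hz = 14 Hz.
52 Hz mod fs = 8 Hz.
8 Hz ≤ fs/2 = 22 Hz, appears at 8 Hz.
52 Hz and 80 Hz both map to 8 Hz.

52 Hz, 80 Hz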